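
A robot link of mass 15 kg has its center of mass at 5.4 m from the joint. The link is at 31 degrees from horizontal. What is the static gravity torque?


tau = m*g*L*cos(angle)
= 15 * 9.81 * 5.4 * cos(31 deg)
= 15 * 9.81 * 5.4 * 0.8572
= 681.1137 Nm


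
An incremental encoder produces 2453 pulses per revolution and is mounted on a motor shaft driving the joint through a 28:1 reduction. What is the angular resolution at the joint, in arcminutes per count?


counts per rev = 2453
effective counts at joint = 2453 * 28 = 68684
resolution = 360*60 / 68684
= 0.3145 arcmin/count


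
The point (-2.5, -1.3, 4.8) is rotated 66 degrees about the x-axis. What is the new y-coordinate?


Rotation about x-axis: y' = y*cos(theta) - z*sin(theta)
= -1.3 * 0.4067 - 4.8 * 0.9135
= -4.9138


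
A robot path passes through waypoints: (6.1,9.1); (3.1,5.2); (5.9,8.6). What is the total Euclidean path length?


Segment lengths:
  seg1 = sqrt((-3.0)^2 + (-3.9)^2) = 4.9204
  seg2 = sqrt((2.8)^2 + (3.4)^2) = 4.4045
Total = 9.3249


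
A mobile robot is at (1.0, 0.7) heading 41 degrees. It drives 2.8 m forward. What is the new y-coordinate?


y_new = y0 + d*sin(theta)
= 0.7 + 2.8*sin(41)
= 0.7 + 1.837
= 2.537


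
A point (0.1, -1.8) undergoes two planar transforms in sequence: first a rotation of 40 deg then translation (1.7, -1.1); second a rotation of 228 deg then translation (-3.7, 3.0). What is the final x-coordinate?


After transform 1:
x1 = cos(40)*0.1 - sin(40)*-1.8 + 1.7 = 2.9336
y1 = sin(40)*0.1 + cos(40)*-1.8 + -1.1 = -2.4146
After transform 2:
x2 = cos(228)*2.9336 - sin(228)*-2.4146 + -3.7
= -7.4574


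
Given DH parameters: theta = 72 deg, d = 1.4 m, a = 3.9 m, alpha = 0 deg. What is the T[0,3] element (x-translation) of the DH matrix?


T[0,3] = a * cos(theta)
= 3.9 * cos(72 deg)
= 3.9 * 0.309
= 1.2052


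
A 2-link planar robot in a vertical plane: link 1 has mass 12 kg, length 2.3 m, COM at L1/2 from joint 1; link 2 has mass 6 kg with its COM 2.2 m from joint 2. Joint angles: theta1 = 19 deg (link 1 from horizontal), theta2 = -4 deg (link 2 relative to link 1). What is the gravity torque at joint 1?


Horizontal distance from joint 1 to link-1 COM:
  x_c1 = (L1/2)*cos(t1) = 1.15 * 0.9455 = 1.0873 m
Horizontal distance from joint 1 to link-2 COM:
  x_c2 = L1*cos(t1) + Lc2*cos(t1+t2)
       = 2.3*0.9455 + 2.2*0.9659 = 4.2997 m
tau1 = m1*g*x_c1 + m2*g*x_c2
     = 12*9.81*1.0873 + 6*9.81*4.2997
     = 128.0024 + 253.0821
     = 381.0845 Nm


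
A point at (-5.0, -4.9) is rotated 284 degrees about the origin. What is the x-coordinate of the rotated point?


x' = x*cos(theta) - y*sin(theta)
cos(284 deg) = 0.2419, sin(284 deg) = -0.9703
x' = -5.0 * 0.2419 - -4.9 * -0.9703
= -1.2096 - 4.7544
= -5.9641


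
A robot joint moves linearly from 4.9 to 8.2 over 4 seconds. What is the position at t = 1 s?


s = t/T = 1/4 = 0.25
p(t) = p0 + (pf-p0)*s
= 4.9 + (8.2 - 4.9) * 0.25
= 5.725


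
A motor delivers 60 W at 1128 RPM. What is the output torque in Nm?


omega = 1128 * 2*pi/60 = 118.1239 rad/s
tau = P / omega = 60 / 118.1239
= 0.5079 Nm


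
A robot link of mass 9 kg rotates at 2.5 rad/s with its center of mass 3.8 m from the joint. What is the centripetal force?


F = m * omega^2 * r
= 9 * 2.5^2 * 3.8
= 9 * 6.25 * 3.8
= 213.75 N


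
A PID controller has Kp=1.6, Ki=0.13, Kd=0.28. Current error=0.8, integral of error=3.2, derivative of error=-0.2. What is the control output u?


u = Kp*e + Ki*int(e) + Kd*de/dt
= 1.6*0.8 + 0.13*3.2 + 0.28*(-0.2)
= 1.28 + 0.416 + -0.056
= 1.64


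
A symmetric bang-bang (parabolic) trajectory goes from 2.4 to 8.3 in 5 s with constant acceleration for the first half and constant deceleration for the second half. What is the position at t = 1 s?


Symmetric rest-to-rest: each phase covers (pf-p0)/2 in time T/2. 0.5*a*(T/2)^2 = (pf-p0)/2 => a = 4*(pf-p0)/T^2
a = 4*(8.3-2.4)/5^2 = 0.944
t = 1 is in the acceleration phase (t <= T/2).
p = p0 + 0.5*a*t^2 = 2.4 + 0.5*0.944*1^2
= 2.872


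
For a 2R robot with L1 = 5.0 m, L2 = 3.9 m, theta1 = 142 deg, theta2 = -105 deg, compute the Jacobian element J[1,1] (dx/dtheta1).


J[1,1] = -L1*sin(t1) - L2*sin(t1+t2)
= -5.0*sin(142) - 3.9*sin(37)
= -5.4254


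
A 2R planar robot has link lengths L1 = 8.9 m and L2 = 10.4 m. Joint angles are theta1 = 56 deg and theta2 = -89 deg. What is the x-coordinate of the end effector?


Convert angles to radians: theta1 = 0.9774, theta2 = -1.5533
x = L1*cos(theta1) + L2*cos(theta1+theta2)
x = 4.9768 + 8.7222
x = 13.699


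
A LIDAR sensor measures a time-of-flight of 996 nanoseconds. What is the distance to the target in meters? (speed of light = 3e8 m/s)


tof = 996 ns = 9.96e-07 s
dist = c * tof / 2
= 3e8 * 9.96e-07 / 2
= 149.4 m


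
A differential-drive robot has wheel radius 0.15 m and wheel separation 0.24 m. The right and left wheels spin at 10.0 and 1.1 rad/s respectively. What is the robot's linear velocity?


vR = r*wR = 0.15*10.0 = 1.5 m/s
vL = r*wL = 0.15*1.1 = 0.165 m/s
v = (vR+vL)/2 = 0.8325 m/s
omega = (vR-vL)/L = 5.5625 rad/s
linear velocity = 0.8325 m/s


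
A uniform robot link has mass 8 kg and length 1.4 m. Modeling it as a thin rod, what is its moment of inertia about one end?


I = (1/3) * m * L^2
= (1/3) * 8 * 1.4^2
= 0.333333 * 8 * 1.96
= 5.2267 kg*m^2


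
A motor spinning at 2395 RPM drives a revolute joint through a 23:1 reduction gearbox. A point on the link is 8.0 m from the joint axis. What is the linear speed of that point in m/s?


omega_motor = 2395 * 2*pi/60 = 250.8038 rad/s
omega_joint = omega_motor / 23 = 10.9045 rad/s
v = omega_joint * r = 10.9045 * 8.0
= 87.2361 m/s


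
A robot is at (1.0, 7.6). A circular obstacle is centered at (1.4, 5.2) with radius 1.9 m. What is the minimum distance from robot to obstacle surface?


center_dist = sqrt((1.0-1.4)^2 + (7.6-5.2)^2)
= sqrt(0.16 + 5.76)
= 2.4331
min_dist = center_dist - radius = 2.4331 - 1.9 = 0.5331 m


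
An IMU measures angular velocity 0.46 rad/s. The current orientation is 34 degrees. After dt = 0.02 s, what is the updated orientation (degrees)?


delta_theta = w * dt = 0.46 * 0.02 = 0.0092 rad
= 0.5271 deg
theta_new = 34 + 0.5271 = 34.5271 deg


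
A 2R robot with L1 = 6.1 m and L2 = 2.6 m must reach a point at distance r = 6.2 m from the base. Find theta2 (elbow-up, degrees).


cos(theta2) = (r^2 - L1^2 - L2^2) / (2*L1*L2)
cos(theta2) = (38.44 - 37.21 - 6.76) / 31.72
cos(theta2) = -0.174338
theta2 = 100.0401 degrees


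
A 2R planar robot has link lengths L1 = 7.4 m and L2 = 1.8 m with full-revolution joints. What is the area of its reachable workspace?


r_max = L1 + L2 = 9.2 m
r_min = |L1 - L2| = 5.6 m
Area = pi*(r_max^2 - r_min^2)
= pi*(84.64 - 31.36)
= pi * 53.28
= 167.3841 m^2


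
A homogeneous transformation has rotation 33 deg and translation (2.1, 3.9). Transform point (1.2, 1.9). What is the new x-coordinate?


x' = cos(theta)*px - sin(theta)*py + tx
= 0.8387*1.2 - 0.5446*1.9 + 2.1
= 2.0716


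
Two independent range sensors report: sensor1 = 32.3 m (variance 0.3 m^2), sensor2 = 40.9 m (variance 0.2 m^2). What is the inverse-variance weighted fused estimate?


w1 = (1/var1) / (1/var1 + 1/var2)
   = 3.3333 / (3.3333 + 5.0) = 0.4
w2 = 1 - w1 = 0.6
fused = w1*s1 + w2*s2 = 12.92 + 24.54
= 37.46 m


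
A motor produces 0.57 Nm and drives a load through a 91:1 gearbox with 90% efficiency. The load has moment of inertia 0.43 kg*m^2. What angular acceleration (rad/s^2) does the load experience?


tau_out = tau_motor * N * eta
= 0.57 * 91 * 0.9 = 46.683 Nm
alpha = tau_out / I = 46.683 / 0.43
= 108.5651 rad/s^2


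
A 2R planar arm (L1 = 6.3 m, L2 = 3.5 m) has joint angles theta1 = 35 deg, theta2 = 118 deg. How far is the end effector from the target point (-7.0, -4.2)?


End effector via forward kinematics:
x = L1*cos(t1) + L2*cos(t1+t2) = 2.0421
y = L1*sin(t1) + L2*sin(t1+t2) = 5.2025
Distance to target:
d = sqrt((-7.0 - 2.0421)^2 + (-4.2 - 5.2025)^2)
= sqrt(81.7602 + 88.407)
= 13.0448 m


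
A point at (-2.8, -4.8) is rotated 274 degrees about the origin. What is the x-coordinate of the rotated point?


x' = x*cos(theta) - y*sin(theta)
cos(274 deg) = 0.0698, sin(274 deg) = -0.9976
x' = -2.8 * 0.0698 - -4.8 * -0.9976
= -0.1953 - 4.7883
= -4.9836


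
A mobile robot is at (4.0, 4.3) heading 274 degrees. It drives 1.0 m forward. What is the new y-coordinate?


y_new = y0 + d*sin(theta)
= 4.3 + 1.0*sin(274)
= 4.3 + -0.9976
= 3.3024


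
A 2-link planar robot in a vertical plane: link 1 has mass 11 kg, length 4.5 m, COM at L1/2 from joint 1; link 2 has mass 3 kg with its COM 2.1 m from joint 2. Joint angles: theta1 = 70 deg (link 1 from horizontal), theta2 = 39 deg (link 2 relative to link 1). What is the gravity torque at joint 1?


Horizontal distance from joint 1 to link-1 COM:
  x_c1 = (L1/2)*cos(t1) = 2.25 * 0.342 = 0.7695 m
Horizontal distance from joint 1 to link-2 COM:
  x_c2 = L1*cos(t1) + Lc2*cos(t1+t2)
       = 4.5*0.342 + 2.1*-0.3256 = 0.8554 m
tau1 = m1*g*x_c1 + m2*g*x_c2
     = 11*9.81*0.7695 + 3*9.81*0.8554
     = 83.0416 + 25.1743
     = 108.216 Nm


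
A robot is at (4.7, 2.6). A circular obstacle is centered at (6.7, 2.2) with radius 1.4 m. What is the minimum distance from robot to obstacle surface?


center_dist = sqrt((4.7-6.7)^2 + (2.6-2.2)^2)
= sqrt(4.0 + 0.16)
= 2.0396
min_dist = center_dist - radius = 2.0396 - 1.4 = 0.6396 m


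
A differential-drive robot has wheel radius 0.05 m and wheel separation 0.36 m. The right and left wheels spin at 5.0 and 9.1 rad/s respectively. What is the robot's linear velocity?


vR = r*wR = 0.05*5.0 = 0.25 m/s
vL = r*wL = 0.05*9.1 = 0.455 m/s
v = (vR+vL)/2 = 0.3525 m/s
omega = (vR-vL)/L = -0.5694 rad/s
linear velocity = 0.3525 m/s


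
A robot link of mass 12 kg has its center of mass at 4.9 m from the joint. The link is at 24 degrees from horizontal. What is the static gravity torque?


tau = m*g*L*cos(angle)
= 12 * 9.81 * 4.9 * cos(24 deg)
= 12 * 9.81 * 4.9 * 0.9135
= 526.9586 Nm


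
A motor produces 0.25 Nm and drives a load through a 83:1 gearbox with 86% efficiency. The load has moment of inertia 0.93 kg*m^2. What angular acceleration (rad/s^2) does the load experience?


tau_out = tau_motor * N * eta
= 0.25 * 83 * 0.86 = 17.845 Nm
alpha = tau_out / I = 17.845 / 0.93
= 19.1882 rad/s^2


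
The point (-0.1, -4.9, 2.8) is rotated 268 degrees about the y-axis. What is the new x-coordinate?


Rotation about y-axis: x' = x*cos(theta) + z*sin(theta)
= -0.1 * -0.0349 + 2.8 * -0.9994
= -2.7948


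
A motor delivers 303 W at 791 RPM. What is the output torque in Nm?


omega = 791 * 2*pi/60 = 82.8333 rad/s
tau = P / omega = 303 / 82.8333
= 3.6579 Nm


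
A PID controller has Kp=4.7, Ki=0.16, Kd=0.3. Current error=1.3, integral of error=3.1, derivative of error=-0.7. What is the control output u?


u = Kp*e + Ki*int(e) + Kd*de/dt
= 4.7*1.3 + 0.16*3.1 + 0.3*(-0.7)
= 6.11 + 0.496 + -0.21
= 6.396


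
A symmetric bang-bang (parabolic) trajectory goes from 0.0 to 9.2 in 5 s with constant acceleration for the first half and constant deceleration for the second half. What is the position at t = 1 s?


Symmetric rest-to-rest: each phase covers (pf-p0)/2 in time T/2. 0.5*a*(T/2)^2 = (pf-p0)/2 => a = 4*(pf-p0)/T^2
a = 4*(9.2-0.0)/5^2 = 1.472
t = 1 is in the acceleration phase (t <= T/2).
p = p0 + 0.5*a*t^2 = 0.0 + 0.5*1.472*1^2
= 0.736


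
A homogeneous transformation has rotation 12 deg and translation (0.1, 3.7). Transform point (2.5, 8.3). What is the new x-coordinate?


x' = cos(theta)*px - sin(theta)*py + tx
= 0.9781*2.5 - 0.2079*8.3 + 0.1
= 0.8197


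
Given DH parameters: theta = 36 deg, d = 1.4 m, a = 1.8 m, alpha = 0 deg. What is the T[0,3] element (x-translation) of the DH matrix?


T[0,3] = a * cos(theta)
= 1.8 * cos(36 deg)
= 1.8 * 0.809
= 1.4562


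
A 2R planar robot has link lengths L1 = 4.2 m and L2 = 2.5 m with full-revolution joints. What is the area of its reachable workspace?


r_max = L1 + L2 = 6.7 m
r_min = |L1 - L2| = 1.7 m
Area = pi*(r_max^2 - r_min^2)
= pi*(44.89 - 2.89)
= pi * 42.0
= 131.9469 m^2


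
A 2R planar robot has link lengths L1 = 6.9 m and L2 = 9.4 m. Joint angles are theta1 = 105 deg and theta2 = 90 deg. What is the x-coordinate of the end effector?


Convert angles to radians: theta1 = 1.8326, theta2 = 1.5708
x = L1*cos(theta1) + L2*cos(theta1+theta2)
x = -1.7859 + -9.0797
x = -10.8656


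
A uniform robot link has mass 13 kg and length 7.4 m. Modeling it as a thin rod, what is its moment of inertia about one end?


I = (1/3) * m * L^2
= (1/3) * 13 * 7.4^2
= 0.333333 * 13 * 54.76
= 237.2933 kg*m^2


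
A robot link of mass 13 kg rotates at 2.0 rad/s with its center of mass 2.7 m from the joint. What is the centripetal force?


F = m * omega^2 * r
= 13 * 2.0^2 * 2.7
= 13 * 4.0 * 2.7
= 140.4 N


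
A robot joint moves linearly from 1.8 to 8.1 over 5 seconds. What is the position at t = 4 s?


s = t/T = 4/5 = 0.8
p(t) = p0 + (pf-p0)*s
= 1.8 + (8.1 - 1.8) * 0.8
= 6.84


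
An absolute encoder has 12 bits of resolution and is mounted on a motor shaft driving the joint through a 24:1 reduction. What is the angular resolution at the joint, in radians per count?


counts = 2^12 = 4096
effective counts at joint = 4096 * 24 = 98304
resolution = 2*pi / 98304
= 6.3916e-05 rad/count


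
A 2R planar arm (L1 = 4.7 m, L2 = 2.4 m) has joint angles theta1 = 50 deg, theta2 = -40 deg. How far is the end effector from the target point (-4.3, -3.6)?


End effector via forward kinematics:
x = L1*cos(t1) + L2*cos(t1+t2) = 5.3846
y = L1*sin(t1) + L2*sin(t1+t2) = 4.0172
Distance to target:
d = sqrt((-4.3 - 5.3846)^2 + (-3.6 - 4.0172)^2)
= sqrt(93.7923 + 58.0212)
= 12.3213 m


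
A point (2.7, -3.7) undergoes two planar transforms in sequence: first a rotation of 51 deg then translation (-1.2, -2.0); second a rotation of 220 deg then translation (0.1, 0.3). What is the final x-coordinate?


After transform 1:
x1 = cos(51)*2.7 - sin(51)*-3.7 + -1.2 = 3.3746
y1 = sin(51)*2.7 + cos(51)*-3.7 + -2.0 = -2.2302
After transform 2:
x2 = cos(220)*3.3746 - sin(220)*-2.2302 + 0.1
= -3.9186


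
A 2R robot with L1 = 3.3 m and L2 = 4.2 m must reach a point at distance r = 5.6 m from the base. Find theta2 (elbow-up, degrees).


cos(theta2) = (r^2 - L1^2 - L2^2) / (2*L1*L2)
cos(theta2) = (31.36 - 10.89 - 17.64) / 27.72
cos(theta2) = 0.102092
theta2 = 84.1403 degrees


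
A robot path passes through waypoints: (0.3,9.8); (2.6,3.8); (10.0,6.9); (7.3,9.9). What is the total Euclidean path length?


Segment lengths:
  seg1 = sqrt((2.3)^2 + (-6.0)^2) = 6.4257
  seg2 = sqrt((7.4)^2 + (3.1)^2) = 8.0231
  seg3 = sqrt((-2.7)^2 + (3.0)^2) = 4.0361
Total = 18.4849


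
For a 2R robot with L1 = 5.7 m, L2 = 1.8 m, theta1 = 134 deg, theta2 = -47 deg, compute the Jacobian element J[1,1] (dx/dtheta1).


J[1,1] = -L1*sin(t1) - L2*sin(t1+t2)
= -5.7*sin(134) - 1.8*sin(87)
= -5.8978


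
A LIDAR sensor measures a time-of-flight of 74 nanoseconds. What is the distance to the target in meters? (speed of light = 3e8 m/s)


tof = 74 ns = 7.4e-08 s
dist = c * tof / 2
= 3e8 * 7.4e-08 / 2
= 11.1 m


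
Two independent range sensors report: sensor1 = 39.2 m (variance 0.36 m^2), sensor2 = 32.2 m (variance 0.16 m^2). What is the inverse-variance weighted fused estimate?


w1 = (1/var1) / (1/var1 + 1/var2)
   = 2.7778 / (2.7778 + 6.25) = 0.3077
w2 = 1 - w1 = 0.6923
fused = w1*s1 + w2*s2 = 12.0615 + 22.2923
= 34.3538 m


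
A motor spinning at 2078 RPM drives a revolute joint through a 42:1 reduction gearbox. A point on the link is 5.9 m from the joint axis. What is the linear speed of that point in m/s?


omega_motor = 2078 * 2*pi/60 = 217.6077 rad/s
omega_joint = omega_motor / 42 = 5.1811 rad/s
v = omega_joint * r = 5.1811 * 5.9
= 30.5687 m/s


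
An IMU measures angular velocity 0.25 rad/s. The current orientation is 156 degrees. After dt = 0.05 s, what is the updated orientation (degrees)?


delta_theta = w * dt = 0.25 * 0.05 = 0.0125 rad
= 0.7162 deg
theta_new = 156 + 0.7162 = 156.7162 deg


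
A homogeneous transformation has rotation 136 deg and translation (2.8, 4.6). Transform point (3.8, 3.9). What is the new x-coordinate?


x' = cos(theta)*px - sin(theta)*py + tx
= -0.7193*3.8 - 0.6947*3.9 + 2.8
= -2.6427


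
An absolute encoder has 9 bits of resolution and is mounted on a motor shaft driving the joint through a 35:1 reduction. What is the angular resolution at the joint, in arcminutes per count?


counts = 2^9 = 512
effective counts at joint = 512 * 35 = 17920
resolution = 360*60 / 17920
= 1.2054 arcmin/count


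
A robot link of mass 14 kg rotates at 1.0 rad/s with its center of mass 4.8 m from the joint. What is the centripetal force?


F = m * omega^2 * r
= 14 * 1.0^2 * 4.8
= 14 * 1.0 * 4.8
= 67.2 N


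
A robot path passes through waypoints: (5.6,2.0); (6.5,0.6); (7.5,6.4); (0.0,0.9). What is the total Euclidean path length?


Segment lengths:
  seg1 = sqrt((0.9)^2 + (-1.4)^2) = 1.6643
  seg2 = sqrt((1.0)^2 + (5.8)^2) = 5.8856
  seg3 = sqrt((-7.5)^2 + (-5.5)^2) = 9.3005
Total = 16.8504


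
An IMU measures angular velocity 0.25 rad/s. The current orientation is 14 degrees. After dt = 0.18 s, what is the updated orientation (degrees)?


delta_theta = w * dt = 0.25 * 0.18 = 0.045 rad
= 2.5783 deg
theta_new = 14 + 2.5783 = 16.5783 deg


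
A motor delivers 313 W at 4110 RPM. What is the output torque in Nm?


omega = 4110 * 2*pi/60 = 430.3982 rad/s
tau = P / omega = 313 / 430.3982
= 0.7272 Nm


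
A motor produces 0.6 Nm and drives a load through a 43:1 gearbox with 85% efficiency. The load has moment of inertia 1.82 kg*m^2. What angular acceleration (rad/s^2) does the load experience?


tau_out = tau_motor * N * eta
= 0.6 * 43 * 0.85 = 21.93 Nm
alpha = tau_out / I = 21.93 / 1.82
= 12.0495 rad/s^2


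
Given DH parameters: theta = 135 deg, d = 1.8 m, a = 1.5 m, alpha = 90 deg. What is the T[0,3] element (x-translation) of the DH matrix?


T[0,3] = a * cos(theta)
= 1.5 * cos(135 deg)
= 1.5 * -0.7071
= -1.0607


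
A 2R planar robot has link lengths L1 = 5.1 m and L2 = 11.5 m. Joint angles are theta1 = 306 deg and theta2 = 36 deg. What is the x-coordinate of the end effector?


Convert angles to radians: theta1 = 5.3407, theta2 = 0.6283
x = L1*cos(theta1) + L2*cos(theta1+theta2)
x = 2.9977 + 10.9371
x = 13.9349


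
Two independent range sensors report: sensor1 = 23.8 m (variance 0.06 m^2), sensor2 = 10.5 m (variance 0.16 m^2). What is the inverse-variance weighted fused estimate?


w1 = (1/var1) / (1/var1 + 1/var2)
   = 16.6667 / (16.6667 + 6.25) = 0.7273
w2 = 1 - w1 = 0.2727
fused = w1*s1 + w2*s2 = 17.3091 + 2.8636
= 20.1727 m


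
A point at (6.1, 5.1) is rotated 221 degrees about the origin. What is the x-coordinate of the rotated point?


x' = x*cos(theta) - y*sin(theta)
cos(221 deg) = -0.7547, sin(221 deg) = -0.6561
x' = 6.1 * -0.7547 - 5.1 * -0.6561
= -4.6037 - -3.3459
= -1.2578


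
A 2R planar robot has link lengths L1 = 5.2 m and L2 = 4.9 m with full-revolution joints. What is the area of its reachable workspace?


r_max = L1 + L2 = 10.1 m
r_min = |L1 - L2| = 0.3 m
Area = pi*(r_max^2 - r_min^2)
= pi*(102.01 - 0.09)
= pi * 101.92
= 320.1911 m^2


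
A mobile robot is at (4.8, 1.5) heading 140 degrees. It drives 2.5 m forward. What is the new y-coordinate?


y_new = y0 + d*sin(theta)
= 1.5 + 2.5*sin(140)
= 1.5 + 1.607
= 3.107


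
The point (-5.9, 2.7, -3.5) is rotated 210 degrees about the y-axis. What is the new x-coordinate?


Rotation about y-axis: x' = x*cos(theta) + z*sin(theta)
= -5.9 * -0.866 + -3.5 * -0.5
= 6.8595


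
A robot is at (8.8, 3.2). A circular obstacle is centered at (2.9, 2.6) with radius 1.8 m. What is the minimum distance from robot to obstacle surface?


center_dist = sqrt((8.8-2.9)^2 + (3.2-2.6)^2)
= sqrt(34.81 + 0.36)
= 5.9304
min_dist = center_dist - radius = 5.9304 - 1.8 = 4.1304 m


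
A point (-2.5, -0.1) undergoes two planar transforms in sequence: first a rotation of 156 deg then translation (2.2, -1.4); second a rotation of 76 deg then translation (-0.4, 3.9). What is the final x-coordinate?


After transform 1:
x1 = cos(156)*-2.5 - sin(156)*-0.1 + 2.2 = 4.5245
y1 = sin(156)*-2.5 + cos(156)*-0.1 + -1.4 = -2.3255
After transform 2:
x2 = cos(76)*4.5245 - sin(76)*-2.3255 + -0.4
= 2.951


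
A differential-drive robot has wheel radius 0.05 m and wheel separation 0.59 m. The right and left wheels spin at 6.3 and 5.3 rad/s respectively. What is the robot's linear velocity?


vR = r*wR = 0.05*6.3 = 0.315 m/s
vL = r*wL = 0.05*5.3 = 0.265 m/s
v = (vR+vL)/2 = 0.29 m/s
omega = (vR-vL)/L = 0.0847 rad/s
linear velocity = 0.29 m/s


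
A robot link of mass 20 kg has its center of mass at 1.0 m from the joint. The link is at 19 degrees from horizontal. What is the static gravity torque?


tau = m*g*L*cos(angle)
= 20 * 9.81 * 1.0 * cos(19 deg)
= 20 * 9.81 * 1.0 * 0.9455
= 185.5107 Nm


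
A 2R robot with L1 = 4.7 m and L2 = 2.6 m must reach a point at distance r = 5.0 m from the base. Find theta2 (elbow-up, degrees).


cos(theta2) = (r^2 - L1^2 - L2^2) / (2*L1*L2)
cos(theta2) = (25.0 - 22.09 - 6.76) / 24.44
cos(theta2) = -0.157529
theta2 = 99.0635 degrees


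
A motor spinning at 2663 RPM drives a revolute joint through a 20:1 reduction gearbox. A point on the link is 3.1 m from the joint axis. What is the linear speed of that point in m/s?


omega_motor = 2663 * 2*pi/60 = 278.8687 rad/s
omega_joint = omega_motor / 20 = 13.9434 rad/s
v = omega_joint * r = 13.9434 * 3.1
= 43.2246 m/s


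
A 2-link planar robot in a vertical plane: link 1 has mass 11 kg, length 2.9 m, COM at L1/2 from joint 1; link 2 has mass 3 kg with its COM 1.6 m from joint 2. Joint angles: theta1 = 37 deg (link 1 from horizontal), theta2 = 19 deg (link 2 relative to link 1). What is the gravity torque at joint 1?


Horizontal distance from joint 1 to link-1 COM:
  x_c1 = (L1/2)*cos(t1) = 1.45 * 0.7986 = 1.158 m
Horizontal distance from joint 1 to link-2 COM:
  x_c2 = L1*cos(t1) + Lc2*cos(t1+t2)
       = 2.9*0.7986 + 1.6*0.5592 = 3.2108 m
tau1 = m1*g*x_c1 + m2*g*x_c2
     = 11*9.81*1.158 + 3*9.81*3.2108
     = 124.9621 + 94.4924
     = 219.4545 Nm


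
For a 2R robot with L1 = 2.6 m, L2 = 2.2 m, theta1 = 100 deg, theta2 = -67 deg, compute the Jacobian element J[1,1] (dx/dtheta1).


J[1,1] = -L1*sin(t1) - L2*sin(t1+t2)
= -2.6*sin(100) - 2.2*sin(33)
= -3.7587


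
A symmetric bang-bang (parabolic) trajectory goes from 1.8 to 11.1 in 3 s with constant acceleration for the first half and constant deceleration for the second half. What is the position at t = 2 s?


Symmetric rest-to-rest: each phase covers (pf-p0)/2 in time T/2. 0.5*a*(T/2)^2 = (pf-p0)/2 => a = 4*(pf-p0)/T^2
a = 4*(11.1-1.8)/3^2 = 4.1333
t = 2 is in the deceleration phase (t > T/2).
p = pf - 0.5*a*(T-t)^2 = 11.1 - 0.5*4.1333*1^2
= 9.0333


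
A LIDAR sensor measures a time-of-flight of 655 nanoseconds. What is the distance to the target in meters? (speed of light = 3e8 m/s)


tof = 655 ns = 6.55e-07 s
dist = c * tof / 2
= 3e8 * 6.55e-07 / 2
= 98.25 m


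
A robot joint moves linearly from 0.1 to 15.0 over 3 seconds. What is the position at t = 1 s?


s = t/T = 1/3 = 0.3333
p(t) = p0 + (pf-p0)*s
= 0.1 + (15.0 - 0.1) * 0.3333
= 5.0667


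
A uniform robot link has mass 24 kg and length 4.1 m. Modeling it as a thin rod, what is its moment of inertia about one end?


I = (1/3) * m * L^2
= (1/3) * 24 * 4.1^2
= 0.333333 * 24 * 16.81
= 134.48 kg*m^2


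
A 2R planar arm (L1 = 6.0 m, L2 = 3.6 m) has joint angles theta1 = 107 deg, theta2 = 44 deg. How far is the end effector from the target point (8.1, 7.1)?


End effector via forward kinematics:
x = L1*cos(t1) + L2*cos(t1+t2) = -4.9029
y = L1*sin(t1) + L2*sin(t1+t2) = 7.4831
Distance to target:
d = sqrt((8.1 - -4.9029)^2 + (7.1 - 7.4831)^2)
= sqrt(169.0744 + 0.1468)
= 13.0085 m


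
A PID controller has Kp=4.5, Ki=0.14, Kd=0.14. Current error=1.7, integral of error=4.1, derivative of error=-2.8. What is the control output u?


u = Kp*e + Ki*int(e) + Kd*de/dt
= 4.5*1.7 + 0.14*4.1 + 0.14*(-2.8)
= 7.65 + 0.574 + -0.392
= 7.832


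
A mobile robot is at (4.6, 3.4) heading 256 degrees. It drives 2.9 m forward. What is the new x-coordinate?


x_new = x0 + d*cos(theta)
= 4.6 + 2.9*cos(256)
= 4.6 + -0.7016
= 3.8984


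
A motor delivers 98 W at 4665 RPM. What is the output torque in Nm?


omega = 4665 * 2*pi/60 = 488.5177 rad/s
tau = P / omega = 98 / 488.5177
= 0.2006 Nm


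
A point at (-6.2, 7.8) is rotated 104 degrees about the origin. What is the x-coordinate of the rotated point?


x' = x*cos(theta) - y*sin(theta)
cos(104 deg) = -0.2419, sin(104 deg) = 0.9703
x' = -6.2 * -0.2419 - 7.8 * 0.9703
= 1.4999 - 7.5683
= -6.0684


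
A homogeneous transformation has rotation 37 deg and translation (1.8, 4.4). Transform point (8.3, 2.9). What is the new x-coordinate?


x' = cos(theta)*px - sin(theta)*py + tx
= 0.7986*8.3 - 0.6018*2.9 + 1.8
= 6.6834


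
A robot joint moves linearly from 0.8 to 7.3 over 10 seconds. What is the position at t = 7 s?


s = t/T = 7/10 = 0.7
p(t) = p0 + (pf-p0)*s
= 0.8 + (7.3 - 0.8) * 0.7
= 5.35


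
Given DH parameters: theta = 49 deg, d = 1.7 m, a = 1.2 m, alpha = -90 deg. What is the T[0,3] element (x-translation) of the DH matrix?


T[0,3] = a * cos(theta)
= 1.2 * cos(49 deg)
= 1.2 * 0.6561
= 0.7873


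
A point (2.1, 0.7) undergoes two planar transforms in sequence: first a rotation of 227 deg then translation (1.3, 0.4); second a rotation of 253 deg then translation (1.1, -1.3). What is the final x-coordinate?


After transform 1:
x1 = cos(227)*2.1 - sin(227)*0.7 + 1.3 = 0.3798
y1 = sin(227)*2.1 + cos(227)*0.7 + 0.4 = -1.6132
After transform 2:
x2 = cos(253)*0.3798 - sin(253)*-1.6132 + 1.1
= -0.5538


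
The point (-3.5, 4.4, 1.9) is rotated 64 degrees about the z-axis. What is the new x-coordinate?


Rotation about z-axis: x' = x*cos(theta) - y*sin(theta)
= -3.5 * 0.4384 - 4.4 * 0.8988
= -5.489


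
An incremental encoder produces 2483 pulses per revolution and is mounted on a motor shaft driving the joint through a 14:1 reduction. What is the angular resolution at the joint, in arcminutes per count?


counts per rev = 2483
effective counts at joint = 2483 * 14 = 34762
resolution = 360*60 / 34762
= 0.6214 arcmin/count


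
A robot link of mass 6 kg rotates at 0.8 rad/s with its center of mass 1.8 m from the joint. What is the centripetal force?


F = m * omega^2 * r
= 6 * 0.8^2 * 1.8
= 6 * 0.64 * 1.8
= 6.912 N


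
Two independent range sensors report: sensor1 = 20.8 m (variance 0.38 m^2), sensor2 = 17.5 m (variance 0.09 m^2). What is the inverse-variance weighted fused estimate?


w1 = (1/var1) / (1/var1 + 1/var2)
   = 2.6316 / (2.6316 + 11.1111) = 0.1915
w2 = 1 - w1 = 0.8085
fused = w1*s1 + w2*s2 = 3.983 + 14.1489
= 18.1319 m


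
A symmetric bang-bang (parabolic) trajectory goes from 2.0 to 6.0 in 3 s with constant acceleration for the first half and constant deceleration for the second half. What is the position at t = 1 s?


Symmetric rest-to-rest: each phase covers (pf-p0)/2 in time T/2. 0.5*a*(T/2)^2 = (pf-p0)/2 => a = 4*(pf-p0)/T^2
a = 4*(6.0-2.0)/3^2 = 1.7778
t = 1 is in the acceleration phase (t <= T/2).
p = p0 + 0.5*a*t^2 = 2.0 + 0.5*1.7778*1^2
= 2.8889


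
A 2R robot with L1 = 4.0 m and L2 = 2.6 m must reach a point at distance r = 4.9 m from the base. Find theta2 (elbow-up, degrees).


cos(theta2) = (r^2 - L1^2 - L2^2) / (2*L1*L2)
cos(theta2) = (24.01 - 16.0 - 6.76) / 20.8
cos(theta2) = 0.060096
theta2 = 86.5547 degrees


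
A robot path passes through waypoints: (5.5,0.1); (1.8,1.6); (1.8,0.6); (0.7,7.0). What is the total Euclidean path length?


Segment lengths:
  seg1 = sqrt((-3.7)^2 + (1.5)^2) = 3.9925
  seg2 = sqrt((0.0)^2 + (-1.0)^2) = 1.0
  seg3 = sqrt((-1.1)^2 + (6.4)^2) = 6.4938
Total = 11.4863


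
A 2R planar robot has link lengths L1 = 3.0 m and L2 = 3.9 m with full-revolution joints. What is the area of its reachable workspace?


r_max = L1 + L2 = 6.9 m
r_min = |L1 - L2| = 0.9 m
Area = pi*(r_max^2 - r_min^2)
= pi*(47.61 - 0.81)
= pi * 46.8
= 147.0265 m^2


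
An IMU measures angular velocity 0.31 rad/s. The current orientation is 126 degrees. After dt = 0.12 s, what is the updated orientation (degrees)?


delta_theta = w * dt = 0.31 * 0.12 = 0.0372 rad
= 2.1314 deg
theta_new = 126 + 2.1314 = 128.1314 deg


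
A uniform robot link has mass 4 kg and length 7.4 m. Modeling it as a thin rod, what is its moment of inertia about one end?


I = (1/3) * m * L^2
= (1/3) * 4 * 7.4^2
= 0.333333 * 4 * 54.76
= 73.0133 kg*m^2


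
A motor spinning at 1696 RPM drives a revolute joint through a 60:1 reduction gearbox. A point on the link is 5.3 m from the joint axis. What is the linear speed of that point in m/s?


omega_motor = 1696 * 2*pi/60 = 177.6047 rad/s
omega_joint = omega_motor / 60 = 2.9601 rad/s
v = omega_joint * r = 2.9601 * 5.3
= 15.6884 m/s


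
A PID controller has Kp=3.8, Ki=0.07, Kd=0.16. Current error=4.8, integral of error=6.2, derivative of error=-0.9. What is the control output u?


u = Kp*e + Ki*int(e) + Kd*de/dt
= 3.8*4.8 + 0.07*6.2 + 0.16*(-0.9)
= 18.24 + 0.434 + -0.144
= 18.53


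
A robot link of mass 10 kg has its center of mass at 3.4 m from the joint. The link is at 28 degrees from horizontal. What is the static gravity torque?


tau = m*g*L*cos(angle)
= 10 * 9.81 * 3.4 * cos(28 deg)
= 10 * 9.81 * 3.4 * 0.8829
= 294.4983 Nm


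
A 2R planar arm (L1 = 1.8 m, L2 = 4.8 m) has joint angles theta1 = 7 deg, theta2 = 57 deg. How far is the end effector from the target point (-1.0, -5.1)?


End effector via forward kinematics:
x = L1*cos(t1) + L2*cos(t1+t2) = 3.8908
y = L1*sin(t1) + L2*sin(t1+t2) = 4.5336
Distance to target:
d = sqrt((-1.0 - 3.8908)^2 + (-5.1 - 4.5336)^2)
= sqrt(23.9196 + 92.8058)
= 10.804 m


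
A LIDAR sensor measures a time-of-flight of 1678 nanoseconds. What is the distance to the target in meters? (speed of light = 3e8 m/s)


tof = 1678 ns = 1.678e-06 s
dist = c * tof / 2
= 3e8 * 1.678e-06 / 2
= 251.7 m


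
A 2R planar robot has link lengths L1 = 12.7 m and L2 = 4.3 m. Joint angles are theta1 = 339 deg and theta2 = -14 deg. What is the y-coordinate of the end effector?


Convert angles to radians: theta1 = 5.9167, theta2 = -0.2443
y = L1*sin(theta1) + L2*sin(theta1+theta2)
y = -4.5513 + -2.4664
y = -7.0177


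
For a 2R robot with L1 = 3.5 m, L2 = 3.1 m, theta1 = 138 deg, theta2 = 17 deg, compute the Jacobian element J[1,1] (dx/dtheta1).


J[1,1] = -L1*sin(t1) - L2*sin(t1+t2)
= -3.5*sin(138) - 3.1*sin(155)
= -3.6521


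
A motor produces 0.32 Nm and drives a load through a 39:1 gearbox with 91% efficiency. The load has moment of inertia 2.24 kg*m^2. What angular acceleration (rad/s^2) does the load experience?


tau_out = tau_motor * N * eta
= 0.32 * 39 * 0.91 = 11.3568 Nm
alpha = tau_out / I = 11.3568 / 2.24
= 5.07 rad/s^2


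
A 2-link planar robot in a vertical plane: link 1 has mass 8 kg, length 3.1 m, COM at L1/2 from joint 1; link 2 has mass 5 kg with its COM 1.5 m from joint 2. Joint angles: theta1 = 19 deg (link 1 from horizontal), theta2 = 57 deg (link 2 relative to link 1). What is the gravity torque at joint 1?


Horizontal distance from joint 1 to link-1 COM:
  x_c1 = (L1/2)*cos(t1) = 1.55 * 0.9455 = 1.4656 m
Horizontal distance from joint 1 to link-2 COM:
  x_c2 = L1*cos(t1) + Lc2*cos(t1+t2)
       = 3.1*0.9455 + 1.5*0.2419 = 3.294 m
tau1 = m1*g*x_c1 + m2*g*x_c2
     = 8*9.81*1.4656 + 5*9.81*3.294
     = 115.0167 + 161.5702
     = 276.5869 Nm


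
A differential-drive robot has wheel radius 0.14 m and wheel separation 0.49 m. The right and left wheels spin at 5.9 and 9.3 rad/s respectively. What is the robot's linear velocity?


vR = r*wR = 0.14*5.9 = 0.826 m/s
vL = r*wL = 0.14*9.3 = 1.302 m/s
v = (vR+vL)/2 = 1.064 m/s
omega = (vR-vL)/L = -0.9714 rad/s
linear velocity = 1.064 m/s


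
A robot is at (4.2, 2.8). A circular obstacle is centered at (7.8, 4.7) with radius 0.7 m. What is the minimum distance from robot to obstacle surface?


center_dist = sqrt((4.2-7.8)^2 + (2.8-4.7)^2)
= sqrt(12.96 + 3.61)
= 4.0706
min_dist = center_dist - radius = 4.0706 - 0.7 = 3.3706 m


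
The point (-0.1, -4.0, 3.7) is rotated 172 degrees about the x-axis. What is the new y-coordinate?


Rotation about x-axis: y' = y*cos(theta) - z*sin(theta)
= -4.0 * -0.9903 - 3.7 * 0.1392
= 3.4461


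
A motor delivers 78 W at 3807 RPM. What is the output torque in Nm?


omega = 3807 * 2*pi/60 = 398.6681 rad/s
tau = P / omega = 78 / 398.6681
= 0.1957 Nm


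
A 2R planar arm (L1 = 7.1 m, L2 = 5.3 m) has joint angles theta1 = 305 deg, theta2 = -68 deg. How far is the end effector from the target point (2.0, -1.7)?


End effector via forward kinematics:
x = L1*cos(t1) + L2*cos(t1+t2) = 1.1858
y = L1*sin(t1) + L2*sin(t1+t2) = -10.2609
Distance to target:
d = sqrt((2.0 - 1.1858)^2 + (-1.7 - -10.2609)^2)
= sqrt(0.6629 + 73.2896)
= 8.5996 m


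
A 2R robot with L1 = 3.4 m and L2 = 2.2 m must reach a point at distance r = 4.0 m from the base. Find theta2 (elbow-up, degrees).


cos(theta2) = (r^2 - L1^2 - L2^2) / (2*L1*L2)
cos(theta2) = (16.0 - 11.56 - 4.84) / 14.96
cos(theta2) = -0.026738
theta2 = 91.5322 degrees


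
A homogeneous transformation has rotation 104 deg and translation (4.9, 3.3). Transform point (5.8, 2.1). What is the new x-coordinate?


x' = cos(theta)*px - sin(theta)*py + tx
= -0.2419*5.8 - 0.9703*2.1 + 4.9
= 1.4592


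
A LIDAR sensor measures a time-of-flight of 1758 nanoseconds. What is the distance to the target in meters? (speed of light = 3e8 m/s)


tof = 1758 ns = 1.758e-06 s
dist = c * tof / 2
= 3e8 * 1.758e-06 / 2
= 263.7 m


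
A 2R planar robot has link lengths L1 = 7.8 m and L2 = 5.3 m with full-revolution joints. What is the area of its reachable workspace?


r_max = L1 + L2 = 13.1 m
r_min = |L1 - L2| = 2.5 m
Area = pi*(r_max^2 - r_min^2)
= pi*(171.61 - 6.25)
= pi * 165.36
= 519.4938 m^2


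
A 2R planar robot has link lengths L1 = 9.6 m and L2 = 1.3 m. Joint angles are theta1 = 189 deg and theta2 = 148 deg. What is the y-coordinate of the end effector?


Convert angles to radians: theta1 = 3.2987, theta2 = 2.5831
y = L1*sin(theta1) + L2*sin(theta1+theta2)
y = -1.5018 + -0.508
y = -2.0097


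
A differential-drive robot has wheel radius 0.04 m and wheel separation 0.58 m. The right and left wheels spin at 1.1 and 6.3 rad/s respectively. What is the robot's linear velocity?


vR = r*wR = 0.04*1.1 = 0.044 m/s
vL = r*wL = 0.04*6.3 = 0.252 m/s
v = (vR+vL)/2 = 0.148 m/s
omega = (vR-vL)/L = -0.3586 rad/s
linear velocity = 0.148 m/s


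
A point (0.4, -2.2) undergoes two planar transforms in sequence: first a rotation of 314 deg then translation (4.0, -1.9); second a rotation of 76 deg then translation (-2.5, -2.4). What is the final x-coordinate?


After transform 1:
x1 = cos(314)*0.4 - sin(314)*-2.2 + 4.0 = 2.6953
y1 = sin(314)*0.4 + cos(314)*-2.2 + -1.9 = -3.716
After transform 2:
x2 = cos(76)*2.6953 - sin(76)*-3.716 + -2.5
= 1.7577


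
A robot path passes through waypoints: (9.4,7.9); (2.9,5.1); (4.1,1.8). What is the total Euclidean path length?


Segment lengths:
  seg1 = sqrt((-6.5)^2 + (-2.8)^2) = 7.0774
  seg2 = sqrt((1.2)^2 + (-3.3)^2) = 3.5114
Total = 10.5888


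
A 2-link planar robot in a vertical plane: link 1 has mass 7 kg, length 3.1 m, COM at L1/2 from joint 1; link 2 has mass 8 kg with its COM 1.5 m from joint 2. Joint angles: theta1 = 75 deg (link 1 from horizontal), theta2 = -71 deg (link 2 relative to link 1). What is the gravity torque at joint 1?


Horizontal distance from joint 1 to link-1 COM:
  x_c1 = (L1/2)*cos(t1) = 1.55 * 0.2588 = 0.4012 m
Horizontal distance from joint 1 to link-2 COM:
  x_c2 = L1*cos(t1) + Lc2*cos(t1+t2)
       = 3.1*0.2588 + 1.5*0.9976 = 2.2987 m
tau1 = m1*g*x_c1 + m2*g*x_c2
     = 7*9.81*0.4012 + 8*9.81*2.2987
     = 27.5483 + 180.4008
     = 207.9491 Nm


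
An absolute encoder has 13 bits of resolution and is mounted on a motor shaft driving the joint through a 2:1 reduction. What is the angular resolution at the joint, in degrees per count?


counts = 2^13 = 8192
effective counts at joint = 8192 * 2 = 16384
resolution = 360 / 16384
= 0.022 deg/count


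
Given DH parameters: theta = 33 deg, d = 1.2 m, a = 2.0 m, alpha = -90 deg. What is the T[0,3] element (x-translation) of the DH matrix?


T[0,3] = a * cos(theta)
= 2.0 * cos(33 deg)
= 2.0 * 0.8387
= 1.6773


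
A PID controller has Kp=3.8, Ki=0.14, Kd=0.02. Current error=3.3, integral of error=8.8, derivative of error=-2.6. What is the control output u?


u = Kp*e + Ki*int(e) + Kd*de/dt
= 3.8*3.3 + 0.14*8.8 + 0.02*(-2.6)
= 12.54 + 1.232 + -0.052
= 13.72


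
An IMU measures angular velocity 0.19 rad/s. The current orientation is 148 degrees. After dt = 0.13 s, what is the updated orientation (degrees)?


delta_theta = w * dt = 0.19 * 0.13 = 0.0247 rad
= 1.4152 deg
theta_new = 148 + 1.4152 = 149.4152 deg


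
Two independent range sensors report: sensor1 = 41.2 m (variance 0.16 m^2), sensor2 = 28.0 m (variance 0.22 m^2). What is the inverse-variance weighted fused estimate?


w1 = (1/var1) / (1/var1 + 1/var2)
   = 6.25 / (6.25 + 4.5455) = 0.5789
w2 = 1 - w1 = 0.4211
fused = w1*s1 + w2*s2 = 23.8526 + 11.7895
= 35.6421 m


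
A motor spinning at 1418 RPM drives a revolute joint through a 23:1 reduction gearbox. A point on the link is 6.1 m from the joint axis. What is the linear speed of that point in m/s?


omega_motor = 1418 * 2*pi/60 = 148.4926 rad/s
omega_joint = omega_motor / 23 = 6.4562 rad/s
v = omega_joint * r = 6.4562 * 6.1
= 39.3828 m/s


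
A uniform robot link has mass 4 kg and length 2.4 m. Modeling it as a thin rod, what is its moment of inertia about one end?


I = (1/3) * m * L^2
= (1/3) * 4 * 2.4^2
= 0.333333 * 4 * 5.76
= 7.68 kg*m^2


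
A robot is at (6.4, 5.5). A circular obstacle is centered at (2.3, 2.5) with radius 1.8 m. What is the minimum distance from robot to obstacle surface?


center_dist = sqrt((6.4-2.3)^2 + (5.5-2.5)^2)
= sqrt(16.81 + 9.0)
= 5.0804
min_dist = center_dist - radius = 5.0804 - 1.8 = 3.2804 m


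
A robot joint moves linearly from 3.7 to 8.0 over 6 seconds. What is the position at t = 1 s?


s = t/T = 1/6 = 0.1667
p(t) = p0 + (pf-p0)*s
= 3.7 + (8.0 - 3.7) * 0.1667
= 4.4167


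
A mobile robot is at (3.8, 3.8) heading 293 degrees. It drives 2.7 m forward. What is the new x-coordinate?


x_new = x0 + d*cos(theta)
= 3.8 + 2.7*cos(293)
= 3.8 + 1.055
= 4.855


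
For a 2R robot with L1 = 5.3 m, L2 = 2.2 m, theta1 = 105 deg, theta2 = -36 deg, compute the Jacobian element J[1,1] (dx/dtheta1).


J[1,1] = -L1*sin(t1) - L2*sin(t1+t2)
= -5.3*sin(105) - 2.2*sin(69)
= -7.1733


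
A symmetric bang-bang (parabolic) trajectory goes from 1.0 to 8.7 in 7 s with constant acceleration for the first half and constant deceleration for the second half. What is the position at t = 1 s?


Symmetric rest-to-rest: each phase covers (pf-p0)/2 in time T/2. 0.5*a*(T/2)^2 = (pf-p0)/2 => a = 4*(pf-p0)/T^2
a = 4*(8.7-1.0)/7^2 = 0.6286
t = 1 is in the acceleration phase (t <= T/2).
p = p0 + 0.5*a*t^2 = 1.0 + 0.5*0.6286*1^2
= 1.3143


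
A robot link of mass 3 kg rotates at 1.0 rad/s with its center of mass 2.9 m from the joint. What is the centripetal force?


F = m * omega^2 * r
= 3 * 1.0^2 * 2.9
= 3 * 1.0 * 2.9
= 8.7 N


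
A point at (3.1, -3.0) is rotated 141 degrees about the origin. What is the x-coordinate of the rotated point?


x' = x*cos(theta) - y*sin(theta)
cos(141 deg) = -0.7771, sin(141 deg) = 0.6293
x' = 3.1 * -0.7771 - -3.0 * 0.6293
= -2.4092 - -1.888
= -0.5212
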